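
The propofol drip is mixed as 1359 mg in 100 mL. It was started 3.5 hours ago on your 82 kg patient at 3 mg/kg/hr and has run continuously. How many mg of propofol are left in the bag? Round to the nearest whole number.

Dose = 3 mg/kg/hr × 82 kg = 246 mg/hr
Concentration = 1359 mg ÷ 100 mL = 13.59 mg/mL
Rate = 246 mg/hr ÷ 13.59 mg/mL = 18.10155 mL/hr
Volume infused = 18.10155 mL/hr × 3.5 hr = 63.35541 mL
Volume remaining = 100 − 63.35541 = 36.64459 mL
Drug remaining = 36.64459 mL × 13.59 mg/mL = 498 mg

498 mg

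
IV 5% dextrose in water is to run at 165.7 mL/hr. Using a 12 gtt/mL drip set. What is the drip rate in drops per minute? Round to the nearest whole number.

33 gtt/min

165.7 mL/hr ÷ 60 min/hr = 2.761667 mL/min
2.761667 mL/min × 12 gtt/mL = 33.14 gtt/min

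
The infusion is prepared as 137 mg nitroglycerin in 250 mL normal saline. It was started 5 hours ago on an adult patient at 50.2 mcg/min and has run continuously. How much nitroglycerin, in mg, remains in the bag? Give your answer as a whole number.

50.2 mcg/min × 60 min/hr = 3012 mcg/hr
Concentration = 137 mg ÷ 250 mL = 0.548 mg/mL = 548 mcg/mL
Rate = 3012 mcg/hr ÷ 548 mcg/mL = 5.49635 mL/hr
Volume infused = 5.49635 mL/hr × 5 hr = 27.48175 mL
Volume remaining = 250 − 27.48175 = 222.5182 mL
Drug remaining = 222.5182 mL × 548 mcg/mL = 121940 mcg = 121.94 mg

122 mg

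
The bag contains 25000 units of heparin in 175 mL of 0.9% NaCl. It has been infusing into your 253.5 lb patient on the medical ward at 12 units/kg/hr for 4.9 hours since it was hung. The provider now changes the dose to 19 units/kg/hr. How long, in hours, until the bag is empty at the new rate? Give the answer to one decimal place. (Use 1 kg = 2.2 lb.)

Initial rate:
Weight = 253.5 lb ÷ 2.2 lb/kg = 115.2273 kg
Dose = 12 units/kg/hr × 115.2273 kg = 1382.727 units/hr
Concentration = 25000 units ÷ 175 mL = 142.8571 units/mL
Rate = 1382.727 units/hr ÷ 142.8571 units/mL = 9.679091 mL/hr
Volume infused so far = 9.679091 mL/hr × 4.9 hr = 47.42755 mL
Volume remaining = 175 − 47.42755 = 127.5725 mL
New rate:
Dose = 19 units/kg/hr × 115.2273 kg = 2189.318 units/hr
Rate = 2189.318 units/hr ÷ 142.8571 units/mL = 15.32523 mL/hr
Time remaining = 127.5725 mL ÷ 15.32523 mL/hr = 8.324343 hr

8.3 hours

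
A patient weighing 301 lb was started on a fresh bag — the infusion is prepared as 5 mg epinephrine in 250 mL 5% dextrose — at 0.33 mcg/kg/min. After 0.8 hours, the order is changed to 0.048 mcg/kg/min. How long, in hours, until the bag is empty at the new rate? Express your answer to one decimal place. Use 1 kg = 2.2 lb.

Initial rate:
Weight = 301 lb ÷ 2.2 lb/kg = 136.8182 kg
Dose = 0.33 mcg/kg/min × 136.8182 kg = 45.15 mcg/min
45.15 mcg/min × 60 min/hr = 2709 mcg/hr
Concentration = 5 mg ÷ 250 mL = 0.02 mg/mL = 20 mcg/mL
Rate = 2709 mcg/hr ÷ 20 mcg/mL = 135.45 mL/hr
Volume infused so far = 135.45 mL/hr × 0.8 hr = 108.36 mL
Volume remaining = 250 − 108.36 = 141.64 mL
New rate:
Dose = 0.048 mcg/kg/min × 136.8182 kg = 6.567273 mcg/min
6.567273 mcg/min × 60 min/hr = 394.0364 mcg/hr
Rate = 394.0364 mcg/hr ÷ 20 mcg/mL = 19.70182 mL/hr
Time remaining = 141.64 mL ÷ 19.70182 mL/hr = 7.189184 hr

7.2 hours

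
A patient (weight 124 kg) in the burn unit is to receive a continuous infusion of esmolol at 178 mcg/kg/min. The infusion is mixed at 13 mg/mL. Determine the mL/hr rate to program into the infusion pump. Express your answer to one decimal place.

101.9 mL/hr

Dose = 178 mcg/kg/min × 124 kg = 22072 mcg/min
22072 mcg/min × 60 min/hr = 1324320 mcg/hr
Concentration = 13 mg/mL = 13000 mcg/mL
Rate = 1324320 mcg/hr ÷ 13000 mcg/mL = 101.8708 mL/hr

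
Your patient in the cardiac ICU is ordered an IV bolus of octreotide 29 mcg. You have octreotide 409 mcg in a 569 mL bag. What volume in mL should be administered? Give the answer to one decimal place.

Concentration = 409 mcg ÷ 569 mL = 0.7188049 mcg/mL
Volume = 29 mcg ÷ 0.7188049 mcg/mL = 40.34474 mL

40.3 mL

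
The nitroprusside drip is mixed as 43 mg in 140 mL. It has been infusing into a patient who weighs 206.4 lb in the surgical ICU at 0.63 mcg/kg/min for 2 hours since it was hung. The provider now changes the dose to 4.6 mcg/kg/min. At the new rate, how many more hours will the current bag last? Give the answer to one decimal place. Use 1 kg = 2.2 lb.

1.4 hours

Initial rate:
Weight = 206.4 lb ÷ 2.2 lb/kg = 93.81818 kg
Dose = 0.63 mcg/kg/min × 93.81818 kg = 59.10545 mcg/min
59.10545 mcg/min × 60 min/hr = 3546.327 mcg/hr
Concentration = 43 mg ÷ 140 mL = 0.3071429 mg/mL = 307.1429 mcg/mL
Rate = 3546.327 mcg/hr ÷ 307.1429 mcg/mL = 11.54618 mL/hr
Volume infused so far = 11.54618 mL/hr × 2 hr = 23.09236 mL
Volume remaining = 140 − 23.09236 = 116.9076 mL
New rate:
Dose = 4.6 mcg/kg/min × 93.81818 kg = 431.5636 mcg/min
431.5636 mcg/min × 60 min/hr = 25893.82 mcg/hr
Rate = 25893.82 mcg/hr ÷ 307.1429 mcg/mL = 84.30545 mL/hr
Time remaining = 116.9076 mL ÷ 84.30545 mL/hr = 1.386715 hr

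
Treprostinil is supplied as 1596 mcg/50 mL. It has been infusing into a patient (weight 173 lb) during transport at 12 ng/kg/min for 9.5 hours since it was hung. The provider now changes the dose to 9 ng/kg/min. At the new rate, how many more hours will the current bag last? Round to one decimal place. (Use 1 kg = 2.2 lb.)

Initial rate:
Weight = 173 lb ÷ 2.2 lb/kg = 78.63636 kg
Dose = 12 ng/kg/min × 78.63636 kg = 943.6364 ng/min
943.6364 ng/min × 60 min/hr = 56618.18 ng/hr
Concentration = 1596 mcg ÷ 50 mL = 31.92 mcg/mL = 31920 ng/mL
Rate = 56618.18 ng/hr ÷ 31920 ng/mL = 1.773753 mL/hr
Volume infused so far = 1.773753 mL/hr × 9.5 hr = 16.85065 mL
Volume remaining = 50 − 16.85065 = 33.14935 mL
New rate:
Dose = 9 ng/kg/min × 78.63636 kg = 707.7273 ng/min
707.7273 ng/min × 60 min/hr = 42463.64 ng/hr
Rate = 42463.64 ng/hr ÷ 31920 ng/mL = 1.330314 mL/hr
Time remaining = 33.14935 mL ÷ 1.330314 mL/hr = 24.91843 hr

24.9 hours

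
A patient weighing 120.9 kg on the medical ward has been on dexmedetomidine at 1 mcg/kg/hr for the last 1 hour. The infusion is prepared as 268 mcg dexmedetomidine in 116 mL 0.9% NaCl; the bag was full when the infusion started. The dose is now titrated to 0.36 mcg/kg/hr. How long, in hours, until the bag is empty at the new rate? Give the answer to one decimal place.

3.4 hours

Initial rate:
Dose = 1 mcg/kg/hr × 120.9 kg = 120.9 mcg/hr
Concentration = 268 mcg ÷ 116 mL = 2.310345 mcg/mL
Rate = 120.9 mcg/hr ÷ 2.310345 mcg/mL = 52.32985 mL/hr
Volume infused so far = 52.32985 mL/hr × 1 hr = 52.32985 mL
Volume remaining = 116 − 52.32985 = 63.67015 mL
New rate:
Dose = 0.36 mcg/kg/hr × 120.9 kg = 43.524 mcg/hr
Rate = 43.524 mcg/hr ÷ 2.310345 mcg/mL = 18.83875 mL/hr
Time remaining = 63.67015 mL ÷ 18.83875 mL/hr = 3.379745 hr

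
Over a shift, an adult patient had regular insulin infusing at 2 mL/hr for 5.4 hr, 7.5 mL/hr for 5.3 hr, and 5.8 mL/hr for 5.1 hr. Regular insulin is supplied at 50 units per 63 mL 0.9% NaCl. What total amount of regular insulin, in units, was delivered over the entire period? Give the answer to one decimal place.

63.6 units

Concentration = 50 units ÷ 63 mL = 0.7936508 units/mL
Stage 1: 2 mL/hr × 5.4 hr = 10.8 mL → 10.8 mL × 0.7936508 units/mL = 8.571429 units
Stage 2: 7.5 mL/hr × 5.3 hr = 39.75 mL → 39.75 mL × 0.7936508 units/mL = 31.54762 units
Stage 3: 5.8 mL/hr × 5.1 hr = 29.58 mL → 29.58 mL × 0.7936508 units/mL = 23.47619 units
Total = 8.571429 + 31.54762 + 23.47619 = 63.59524 units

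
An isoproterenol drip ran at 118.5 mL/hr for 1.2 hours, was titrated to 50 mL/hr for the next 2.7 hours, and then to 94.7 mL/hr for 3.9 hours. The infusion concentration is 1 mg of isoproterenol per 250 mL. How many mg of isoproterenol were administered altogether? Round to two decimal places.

2.59 mg

Concentration = 1 mg ÷ 250 mL = 0.004 mg/mL
Stage 1: 118.5 mL/hr × 1.2 hr = 142.2 mL → 142.2 mL × 0.004 mg/mL = 0.5688 mg
Stage 2: 50 mL/hr × 2.7 hr = 135 mL → 135 mL × 0.004 mg/mL = 0.54 mg
Stage 3: 94.7 mL/hr × 3.9 hr = 369.33 mL → 369.33 mL × 0.004 mg/mL = 1.47732 mg
Total = 0.5688 + 0.54 + 1.47732 = 2.58612 mg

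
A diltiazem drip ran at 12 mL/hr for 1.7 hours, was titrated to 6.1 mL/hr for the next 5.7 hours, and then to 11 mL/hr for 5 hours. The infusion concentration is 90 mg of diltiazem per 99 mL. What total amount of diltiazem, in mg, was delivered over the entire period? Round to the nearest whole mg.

100 mg

Concentration = 90 mg ÷ 99 mL = 0.9090909 mg/mL
Stage 1: 12 mL/hr × 1.7 hr = 20.4 mL → 20.4 mL × 0.9090909 mg/mL = 18.54545 mg
Stage 2: 6.1 mL/hr × 5.7 hr = 34.77 mL → 34.77 mL × 0.9090909 mg/mL = 31.60909 mg
Stage 3: 11 mL/hr × 5 hr = 55 mL → 55 mL × 0.9090909 mg/mL = 50 mg
Total = 18.54545 + 31.60909 + 50 = 100.1545 mg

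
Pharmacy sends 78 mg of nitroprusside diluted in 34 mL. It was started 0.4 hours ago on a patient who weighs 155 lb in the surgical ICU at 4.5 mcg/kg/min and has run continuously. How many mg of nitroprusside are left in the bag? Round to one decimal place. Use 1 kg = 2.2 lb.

Weight = 155 lb ÷ 2.2 lb/kg = 70.45455 kg
Dose = 4.5 mcg/kg/min × 70.45455 kg = 317.0455 mcg/min
317.0455 mcg/min × 60 min/hr = 19022.73 mcg/hr
Concentration = 78 mg ÷ 34 mL = 2.294118 mg/mL = 2294.118 mcg/mL
Rate = 19022.73 mcg/hr ÷ 2294.118 mcg/mL = 8.291958 mL/hr
Volume infused = 8.291958 mL/hr × 0.4 hr = 3.316783 mL
Volume remaining = 34 − 3.316783 = 30.68322 mL
Drug remaining = 30.68322 mL × 2294.118 mcg/mL = 70390.91 mcg = 70.39091 mg

70.4 mg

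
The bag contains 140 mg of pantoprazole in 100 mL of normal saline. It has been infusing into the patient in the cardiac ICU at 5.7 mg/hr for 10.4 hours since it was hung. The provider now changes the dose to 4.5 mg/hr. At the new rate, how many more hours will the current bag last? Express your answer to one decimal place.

Initial rate:
Concentration = 140 mg ÷ 100 mL = 1.4 mg/mL
Rate = 5.7 mg/hr ÷ 1.4 mg/mL = 4.071429 mL/hr
Volume infused so far = 4.071429 mL/hr × 10.4 hr = 42.34286 mL
Volume remaining = 100 − 42.34286 = 57.65714 mL
New rate:
Rate = 4.5 mg/hr ÷ 1.4 mg/mL = 3.214286 mL/hr
Time remaining = 57.65714 mL ÷ 3.214286 mL/hr = 17.93778 hr

17.9 hours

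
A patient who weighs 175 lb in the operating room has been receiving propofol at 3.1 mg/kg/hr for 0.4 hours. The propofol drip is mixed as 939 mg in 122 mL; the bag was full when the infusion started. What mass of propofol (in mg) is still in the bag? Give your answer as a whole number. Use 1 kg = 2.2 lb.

840 mg

Weight = 175 lb ÷ 2.2 lb/kg = 79.54545 kg
Dose = 3.1 mg/kg/hr × 79.54545 kg = 246.5909 mg/hr
Concentration = 939 mg ÷ 122 mL = 7.696721 mg/mL
Rate = 246.5909 mg/hr ÷ 7.696721 mg/mL = 32.03844 mL/hr
Volume infused = 32.03844 mL/hr × 0.4 hr = 12.81537 mL
Volume remaining = 122 − 12.81537 = 109.1846 mL
Drug remaining = 109.1846 mL × 7.696721 mg/mL = 840.3636 mg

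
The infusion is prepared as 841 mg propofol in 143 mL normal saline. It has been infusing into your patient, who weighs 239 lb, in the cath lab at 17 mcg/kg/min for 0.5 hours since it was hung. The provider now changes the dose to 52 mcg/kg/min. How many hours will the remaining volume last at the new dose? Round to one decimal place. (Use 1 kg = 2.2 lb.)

2.3 hours

Initial rate:
Weight = 239 lb ÷ 2.2 lb/kg = 108.6364 kg
Dose = 17 mcg/kg/min × 108.6364 kg = 1846.818 mcg/min
1846.818 mcg/min × 60 min/hr = 110809.1 mcg/hr
Concentration = 841 mg ÷ 143 mL = 5.881119 mg/mL = 5881.119 mcg/mL
Rate = 110809.1 mcg/hr ÷ 5881.119 mcg/mL = 18.8415 mL/hr
Volume infused so far = 18.8415 mL/hr × 0.5 hr = 9.420749 mL
Volume remaining = 143 − 9.420749 = 133.5793 mL
New rate:
Dose = 52 mcg/kg/min × 108.6364 kg = 5649.091 mcg/min
5649.091 mcg/min × 60 min/hr = 338945.5 mcg/hr
Rate = 338945.5 mcg/hr ÷ 5881.119 mcg/mL = 57.63282 mL/hr
Time remaining = 133.5793 mL ÷ 57.63282 mL/hr = 2.317764 hr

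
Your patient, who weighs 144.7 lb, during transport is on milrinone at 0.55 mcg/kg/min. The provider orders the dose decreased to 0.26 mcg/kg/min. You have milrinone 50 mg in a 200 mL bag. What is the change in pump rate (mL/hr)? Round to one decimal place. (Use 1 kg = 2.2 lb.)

4.6 mL/hr

At the current dose:
Weight = 144.7 lb ÷ 2.2 lb/kg = 65.77273 kg
Dose = 0.55 mcg/kg/min × 65.77273 kg = 36.175 mcg/min
36.175 mcg/min × 60 min/hr = 2170.5 mcg/hr
Concentration = 50 mg ÷ 200 mL = 0.25 mg/mL = 250 mcg/mL
Rate = 2170.5 mcg/hr ÷ 250 mcg/mL = 8.682 mL/hr
At the new dose:
Dose = 0.26 mcg/kg/min × 65.77273 kg = 17.10091 mcg/min
17.10091 mcg/min × 60 min/hr = 1026.055 mcg/hr
Rate = 1026.055 mcg/hr ÷ 250 mcg/mL = 4.104218 mL/hr
Change = 4.104218 − 8.682 = -4.577782 mL/hr → 4.577782 mL/hr decrease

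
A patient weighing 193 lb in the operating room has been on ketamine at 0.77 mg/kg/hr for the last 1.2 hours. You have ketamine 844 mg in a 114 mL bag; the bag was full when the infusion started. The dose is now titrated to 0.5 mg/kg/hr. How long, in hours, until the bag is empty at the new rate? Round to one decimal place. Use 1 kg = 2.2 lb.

Initial rate:
Weight = 193 lb ÷ 2.2 lb/kg = 87.72727 kg
Dose = 0.77 mg/kg/hr × 87.72727 kg = 67.55 mg/hr
Concentration = 844 mg ÷ 114 mL = 7.403509 mg/mL
Rate = 67.55 mg/hr ÷ 7.403509 mg/mL = 9.124052 mL/hr
Volume infused so far = 9.124052 mL/hr × 1.2 hr = 10.94886 mL
Volume remaining = 114 − 10.94886 = 103.0511 mL
New rate:
Dose = 0.5 mg/kg/hr × 87.72727 kg = 43.86364 mg/hr
Rate = 43.86364 mg/hr ÷ 7.403509 mg/mL = 5.924709 mL/hr
Time remaining = 103.0511 mL ÷ 5.924709 mL/hr = 17.39345 hr

17.4 hours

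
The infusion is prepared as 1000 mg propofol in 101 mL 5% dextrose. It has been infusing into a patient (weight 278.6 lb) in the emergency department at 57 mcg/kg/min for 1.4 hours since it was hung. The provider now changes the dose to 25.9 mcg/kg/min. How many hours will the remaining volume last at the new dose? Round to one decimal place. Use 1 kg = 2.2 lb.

2.0 hours

Initial rate:
Weight = 278.6 lb ÷ 2.2 lb/kg = 126.6364 kg
Dose = 57 mcg/kg/min × 126.6364 kg = 7218.273 mcg/min
7218.273 mcg/min × 60 min/hr = 433096.4 mcg/hr
Concentration = 1000 mg ÷ 101 mL = 9.90099 mg/mL = 9900.99 mcg/mL
Rate = 433096.4 mcg/hr ÷ 9900.99 mcg/mL = 43.74273 mL/hr
Volume infused so far = 43.74273 mL/hr × 1.4 hr = 61.23983 mL
Volume remaining = 101 − 61.23983 = 39.76017 mL
New rate:
Dose = 25.9 mcg/kg/min × 126.6364 kg = 3279.882 mcg/min
3279.882 mcg/min × 60 min/hr = 196792.9 mcg/hr
Rate = 196792.9 mcg/hr ÷ 9900.99 mcg/mL = 19.87608 mL/hr
Time remaining = 39.76017 mL ÷ 19.87608 mL/hr = 2.000403 hr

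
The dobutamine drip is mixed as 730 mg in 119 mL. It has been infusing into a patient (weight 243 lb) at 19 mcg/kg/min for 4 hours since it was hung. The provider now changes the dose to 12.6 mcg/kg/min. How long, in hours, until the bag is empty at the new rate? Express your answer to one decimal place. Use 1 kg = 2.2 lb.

Initial rate:
Weight = 243 lb ÷ 2.2 lb/kg = 110.4545 kg
Dose = 19 mcg/kg/min × 110.4545 kg = 2098.636 mcg/min
2098.636 mcg/min × 60 min/hr = 125918.2 mcg/hr
Concentration = 730 mg ÷ 119 mL = 6.134454 mg/mL = 6134.454 mcg/mL
Rate = 125918.2 mcg/hr ÷ 6134.454 mcg/mL = 20.52639 mL/hr
Volume infused so far = 20.52639 mL/hr × 4 hr = 82.10555 mL
Volume remaining = 119 − 82.10555 = 36.89445 mL
New rate:
Dose = 12.6 mcg/kg/min × 110.4545 kg = 1391.727 mcg/min
1391.727 mcg/min × 60 min/hr = 83503.64 mcg/hr
Rate = 83503.64 mcg/hr ÷ 6134.454 mcg/mL = 13.61224 mL/hr
Time remaining = 36.89445 mL ÷ 13.61224 mL/hr = 2.710388 hr

2.7 hours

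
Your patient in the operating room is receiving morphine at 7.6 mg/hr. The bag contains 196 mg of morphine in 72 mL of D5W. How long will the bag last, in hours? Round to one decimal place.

Concentration = 196 mg ÷ 72 mL = 2.722222 mg/mL
Rate = 7.6 mg/hr ÷ 2.722222 mg/mL = 2.791837 mL/hr
Duration = 72 mL ÷ 2.791837 mL/hr = 25.78947 hr

25.8 hours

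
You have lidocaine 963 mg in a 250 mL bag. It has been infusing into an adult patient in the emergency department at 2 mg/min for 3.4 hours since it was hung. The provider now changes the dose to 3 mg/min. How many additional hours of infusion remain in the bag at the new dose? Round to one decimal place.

Initial rate:
2 mg/min × 60 min/hr = 120 mg/hr
Concentration = 963 mg ÷ 250 mL = 3.852 mg/mL
Rate = 120 mg/hr ÷ 3.852 mg/mL = 31.15265 mL/hr
Volume infused so far = 31.15265 mL/hr × 3.4 hr = 105.919 mL
Volume remaining = 250 − 105.919 = 144.081 mL
New rate:
3 mg/min × 60 min/hr = 180 mg/hr
Rate = 180 mg/hr ÷ 3.852 mg/mL = 46.72897 mL/hr
Time remaining = 144.081 mL ÷ 46.72897 mL/hr = 3.083333 hr

3.1 hours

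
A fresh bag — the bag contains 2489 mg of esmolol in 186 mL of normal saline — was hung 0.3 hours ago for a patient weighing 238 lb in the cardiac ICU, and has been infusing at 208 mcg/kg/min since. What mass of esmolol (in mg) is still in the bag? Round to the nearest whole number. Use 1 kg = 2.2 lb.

2084 mg

Weight = 238 lb ÷ 2.2 lb/kg = 108.1818 kg
Dose = 208 mcg/kg/min × 108.1818 kg = 22501.82 mcg/min
22501.82 mcg/min × 60 min/hr = 1350109 mcg/hr
Concentration = 2489 mg ÷ 186 mL = 13.38172 mg/mL = 13381.72 mcg/mL
Rate = 1350109 mcg/hr ÷ 13381.72 mcg/mL = 100.892 mL/hr
Volume infused = 100.892 mL/hr × 0.3 hr = 30.26761 mL
Volume remaining = 186 − 30.26761 = 155.7324 mL
Drug remaining = 155.7324 mL × 13381.72 mcg/mL = 2083967 mcg = 2083.967 mg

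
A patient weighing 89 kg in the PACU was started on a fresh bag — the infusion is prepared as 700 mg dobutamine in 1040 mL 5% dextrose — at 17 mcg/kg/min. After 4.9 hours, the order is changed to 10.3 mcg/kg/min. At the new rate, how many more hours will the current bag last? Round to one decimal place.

4.6 hours

Initial rate:
Dose = 17 mcg/kg/min × 89 kg = 1513 mcg/min
1513 mcg/min × 60 min/hr = 90780 mcg/hr
Concentration = 700 mg ÷ 1040 mL = 0.6730769 mg/mL = 673.0769 mcg/mL
Rate = 90780 mcg/hr ÷ 673.0769 mcg/mL = 134.8731 mL/hr
Volume infused so far = 134.8731 mL/hr × 4.9 hr = 660.8784 mL
Volume remaining = 1040 − 660.8784 = 379.1216 mL
New rate:
Dose = 10.3 mcg/kg/min × 89 kg = 916.7 mcg/min
916.7 mcg/min × 60 min/hr = 55002 mcg/hr
Rate = 55002 mcg/hr ÷ 673.0769 mcg/mL = 81.71726 mL/hr
Time remaining = 379.1216 mL ÷ 81.71726 mL/hr = 4.639431 hr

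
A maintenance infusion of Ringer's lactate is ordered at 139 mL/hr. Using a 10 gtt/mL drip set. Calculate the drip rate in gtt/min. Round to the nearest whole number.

139 mL/hr ÷ 60 min/hr = 2.316667 mL/min
2.316667 mL/min × 10 gtt/mL = 23.16667 gtt/min

23 gtt/min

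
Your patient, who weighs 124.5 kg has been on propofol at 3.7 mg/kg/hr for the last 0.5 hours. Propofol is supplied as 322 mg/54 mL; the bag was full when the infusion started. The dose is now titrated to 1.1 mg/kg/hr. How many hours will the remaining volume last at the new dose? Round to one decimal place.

Initial rate:
Dose = 3.7 mg/kg/hr × 124.5 kg = 460.65 mg/hr
Concentration = 322 mg ÷ 54 mL = 5.962963 mg/mL
Rate = 460.65 mg/hr ÷ 5.962963 mg/mL = 77.25186 mL/hr
Volume infused so far = 77.25186 mL/hr × 0.5 hr = 38.62593 mL
Volume remaining = 54 − 38.62593 = 15.37407 mL
New rate:
Dose = 1.1 mg/kg/hr × 124.5 kg = 136.95 mg/hr
Rate = 136.95 mg/hr ÷ 5.962963 mg/mL = 22.96677 mL/hr
Time remaining = 15.37407 mL ÷ 22.96677 mL/hr = 0.6694049 hr

0.7 hours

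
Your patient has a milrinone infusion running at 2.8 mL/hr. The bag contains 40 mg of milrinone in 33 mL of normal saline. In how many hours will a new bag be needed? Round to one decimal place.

11.8 hours

Duration = 33 mL ÷ 2.8 mL/hr = 11.78571 hr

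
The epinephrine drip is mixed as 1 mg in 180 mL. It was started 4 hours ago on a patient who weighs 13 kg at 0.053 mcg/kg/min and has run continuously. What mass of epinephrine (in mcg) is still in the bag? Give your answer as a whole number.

835 mcg

Dose = 0.053 mcg/kg/min × 13 kg = 0.689 mcg/min
0.689 mcg/min × 60 min/hr = 41.34 mcg/hr
Concentration = 1 mg ÷ 180 mL = 0.005555556 mg/mL = 5.555556 mcg/mL
Rate = 41.34 mcg/hr ÷ 5.555556 mcg/mL = 7.4412 mL/hr
Volume infused = 7.4412 mL/hr × 4 hr = 29.7648 mL
Volume remaining = 180 − 29.7648 = 150.2352 mL
Drug remaining = 150.2352 mL × 5.555556 mcg/mL = 834.64 mcg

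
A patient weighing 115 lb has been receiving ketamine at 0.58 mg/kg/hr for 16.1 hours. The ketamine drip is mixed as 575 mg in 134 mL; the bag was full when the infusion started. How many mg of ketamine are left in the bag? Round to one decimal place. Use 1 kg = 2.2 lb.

Weight = 115 lb ÷ 2.2 lb/kg = 52.27273 kg
Dose = 0.58 mg/kg/hr × 52.27273 kg = 30.31818 mg/hr
Concentration = 575 mg ÷ 134 mL = 4.291045 mg/mL
Rate = 30.31818 mg/hr ÷ 4.291045 mg/mL = 7.065455 mL/hr
Volume infused = 7.065455 mL/hr × 16.1 hr = 113.7538 mL
Volume remaining = 134 − 113.7538 = 20.24618 mL
Drug remaining = 20.24618 mL × 4.291045 mg/mL = 86.87727 mg

86.9 mg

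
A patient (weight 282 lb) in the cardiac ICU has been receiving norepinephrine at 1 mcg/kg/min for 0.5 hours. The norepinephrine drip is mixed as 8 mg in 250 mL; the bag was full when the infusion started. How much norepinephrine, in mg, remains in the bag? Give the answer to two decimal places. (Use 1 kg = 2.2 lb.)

Weight = 282 lb ÷ 2.2 lb/kg = 128.1818 kg
Dose = 1 mcg/kg/min × 128.1818 kg = 128.1818 mcg/min
128.1818 mcg/min × 60 min/hr = 7690.909 mcg/hr
Concentration = 8 mg ÷ 250 mL = 0.032 mg/mL = 32 mcg/mL
Rate = 7690.909 mcg/hr ÷ 32 mcg/mL = 240.3409 mL/hr
Volume infused = 240.3409 mL/hr × 0.5 hr = 120.1705 mL
Volume remaining = 250 − 120.1705 = 129.8295 mL
Drug remaining = 129.8295 mL × 32 mcg/mL = 4154.545 mcg = 4.154545 mg

4.15 mg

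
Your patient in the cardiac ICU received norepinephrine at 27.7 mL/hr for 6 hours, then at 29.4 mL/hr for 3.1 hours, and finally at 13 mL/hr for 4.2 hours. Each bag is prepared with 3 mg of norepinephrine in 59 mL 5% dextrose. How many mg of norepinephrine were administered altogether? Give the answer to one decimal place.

15.9 mg

Concentration = 3 mg ÷ 59 mL = 0.05084746 mg/mL
Stage 1: 27.7 mL/hr × 6 hr = 166.2 mL → 166.2 mL × 0.05084746 mg/mL = 8.450847 mg
Stage 2: 29.4 mL/hr × 3.1 hr = 91.14 mL → 91.14 mL × 0.05084746 mg/mL = 4.634237 mg
Stage 3: 13 mL/hr × 4.2 hr = 54.6 mL → 54.6 mL × 0.05084746 mg/mL = 2.776271 mg
Total = 8.450847 + 4.634237 + 2.776271 = 15.86136 mg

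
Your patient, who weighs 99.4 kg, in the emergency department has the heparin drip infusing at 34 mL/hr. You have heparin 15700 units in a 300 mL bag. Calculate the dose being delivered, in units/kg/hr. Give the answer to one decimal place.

17.9 units/kg/hr

Concentration = 15700 units ÷ 300 mL = 52.33333 units/mL
Drug rate = 34 mL/hr × 52.33333 units/mL = 1779.333 units/hr
1779.333 units/hr ÷ 99.4 kg = 17.90074 units/kg/hr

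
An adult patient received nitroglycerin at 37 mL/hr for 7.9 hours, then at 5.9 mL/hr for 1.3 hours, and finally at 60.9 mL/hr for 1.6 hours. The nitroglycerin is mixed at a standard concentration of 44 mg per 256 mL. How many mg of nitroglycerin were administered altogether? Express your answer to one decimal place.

68.3 mg

Concentration = 44 mg ÷ 256 mL = 0.171875 mg/mL
Stage 1: 37 mL/hr × 7.9 hr = 292.3 mL → 292.3 mL × 0.171875 mg/mL = 50.23906 mg
Stage 2: 5.9 mL/hr × 1.3 hr = 7.67 mL → 7.67 mL × 0.171875 mg/mL = 1.318281 mg
Stage 3: 60.9 mL/hr × 1.6 hr = 97.44 mL → 97.44 mL × 0.171875 mg/mL = 16.7475 mg
Total = 50.23906 + 1.318281 + 16.7475 = 68.30484 mg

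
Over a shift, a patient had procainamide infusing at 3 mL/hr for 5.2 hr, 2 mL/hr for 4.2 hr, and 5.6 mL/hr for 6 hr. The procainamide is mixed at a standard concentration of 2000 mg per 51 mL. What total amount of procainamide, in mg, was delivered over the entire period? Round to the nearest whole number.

2259 mg

Concentration = 2000 mg ÷ 51 mL = 39.21569 mg/mL
Stage 1: 3 mL/hr × 5.2 hr = 15.6 mL → 15.6 mL × 39.21569 mg/mL = 611.7647 mg
Stage 2: 2 mL/hr × 4.2 hr = 8.4 mL → 8.4 mL × 39.21569 mg/mL = 329.4118 mg
Stage 3: 5.6 mL/hr × 6 hr = 33.6 mL → 33.6 mL × 39.21569 mg/mL = 1317.647 mg
Total = 611.7647 + 329.4118 + 1317.647 = 2258.824 mg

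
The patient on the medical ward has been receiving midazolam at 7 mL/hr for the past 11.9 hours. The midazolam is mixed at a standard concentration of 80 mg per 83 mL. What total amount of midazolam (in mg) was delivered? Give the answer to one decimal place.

Concentration = 80 mg ÷ 83 mL = 0.9638554 mg/mL
Drug rate = 7 mL/hr × 0.9638554 mg/mL = 6.746988 mg/hr
Total = 6.746988 mg/hr × 11.9 hr = 80.28916 mg

80.3 mg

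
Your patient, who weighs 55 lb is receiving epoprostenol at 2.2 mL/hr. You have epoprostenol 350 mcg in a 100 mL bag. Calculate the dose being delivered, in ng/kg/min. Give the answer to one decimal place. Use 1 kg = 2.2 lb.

5.1 ng/kg/min

Weight = 55 lb ÷ 2.2 lb/kg = 25 kg
Concentration = 350 mcg ÷ 100 mL = 3.5 mcg/mL = 3500 ng/mL
Drug rate = 2.2 mL/hr × 3500 ng/mL = 7700 ng/hr
7700 ng/hr ÷ 60 min/hr = 128.3333 ng/min
128.3333 ng/min ÷ 25 kg = 5.133333 ng/kg/min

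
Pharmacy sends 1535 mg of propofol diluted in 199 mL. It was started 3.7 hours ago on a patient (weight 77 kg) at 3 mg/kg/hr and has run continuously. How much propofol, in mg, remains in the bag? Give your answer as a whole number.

Dose = 3 mg/kg/hr × 77 kg = 231 mg/hr
Concentration = 1535 mg ÷ 199 mL = 7.713568 mg/mL
Rate = 231 mg/hr ÷ 7.713568 mg/mL = 29.94723 mL/hr
Volume infused = 29.94723 mL/hr × 3.7 hr = 110.8048 mL
Volume remaining = 199 − 110.8048 = 88.19524 mL
Drug remaining = 88.19524 mL × 7.713568 mg/mL = 680.3 mg

680 mg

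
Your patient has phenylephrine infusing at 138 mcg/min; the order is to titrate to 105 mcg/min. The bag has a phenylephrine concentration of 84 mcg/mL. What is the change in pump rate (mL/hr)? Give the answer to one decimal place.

At the current dose:
138 mcg/min × 60 min/hr = 8280 mcg/hr
Rate = 8280 mcg/hr ÷ 84 mcg/mL = 98.57143 mL/hr
At the new dose:
105 mcg/min × 60 min/hr = 6300 mcg/hr
Rate = 6300 mcg/hr ÷ 84 mcg/mL = 75 mL/hr
Change = 75 − 98.57143 = -23.57143 mL/hr → 23.57143 mL/hr decrease

23.6 mL/hr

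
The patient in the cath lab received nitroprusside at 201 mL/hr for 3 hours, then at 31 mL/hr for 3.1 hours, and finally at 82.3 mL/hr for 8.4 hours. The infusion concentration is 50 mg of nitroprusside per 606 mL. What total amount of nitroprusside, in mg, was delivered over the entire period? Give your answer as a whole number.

115 mg

Concentration = 50 mg ÷ 606 mL = 0.08250825 mg/mL
Stage 1: 201 mL/hr × 3 hr = 603 mL → 603 mL × 0.08250825 mg/mL = 49.75248 mg
Stage 2: 31 mL/hr × 3.1 hr = 96.1 mL → 96.1 mL × 0.08250825 mg/mL = 7.929043 mg
Stage 3: 82.3 mL/hr × 8.4 hr = 691.32 mL → 691.32 mL × 0.08250825 mg/mL = 57.0396 mg
Total = 49.75248 + 7.929043 + 57.0396 = 114.7211 mg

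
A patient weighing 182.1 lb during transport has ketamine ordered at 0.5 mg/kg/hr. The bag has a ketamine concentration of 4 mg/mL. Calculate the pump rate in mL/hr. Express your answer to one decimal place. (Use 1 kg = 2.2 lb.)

Weight = 182.1 lb ÷ 2.2 lb/kg = 82.77273 kg
Dose = 0.5 mg/kg/hr × 82.77273 kg = 41.38636 mg/hr
Rate = 41.38636 mg/hr ÷ 4 mg/mL = 10.34659 mL/hr

10.3 mL/hr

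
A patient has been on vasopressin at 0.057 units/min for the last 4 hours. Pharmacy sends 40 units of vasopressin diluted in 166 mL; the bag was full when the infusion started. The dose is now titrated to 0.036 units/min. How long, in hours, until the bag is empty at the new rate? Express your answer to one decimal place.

Initial rate:
0.057 units/min × 60 min/hr = 3.42 units/hr
Concentration = 40 units ÷ 166 mL = 0.2409639 units/mL
Rate = 3.42 units/hr ÷ 0.2409639 units/mL = 14.193 mL/hr
Volume infused so far = 14.193 mL/hr × 4 hr = 56.772 mL
Volume remaining = 166 − 56.772 = 109.228 mL
New rate:
0.036 units/min × 60 min/hr = 2.16 units/hr
Rate = 2.16 units/hr ÷ 0.2409639 units/mL = 8.964 mL/hr
Time remaining = 109.228 mL ÷ 8.964 mL/hr = 12.18519 hr

12.2 hours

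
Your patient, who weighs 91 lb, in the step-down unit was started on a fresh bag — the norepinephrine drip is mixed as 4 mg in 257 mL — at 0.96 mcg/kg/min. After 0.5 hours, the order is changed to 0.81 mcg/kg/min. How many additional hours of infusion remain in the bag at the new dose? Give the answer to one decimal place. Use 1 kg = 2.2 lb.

Initial rate:
Weight = 91 lb ÷ 2.2 lb/kg = 41.36364 kg
Dose = 0.96 mcg/kg/min × 41.36364 kg = 39.70909 mcg/min
39.70909 mcg/min × 60 min/hr = 2382.545 mcg/hr
Concentration = 4 mg ÷ 257 mL = 0.0155642 mg/mL = 15.5642 mcg/mL
Rate = 2382.545 mcg/hr ÷ 15.5642 mcg/mL = 153.0785 mL/hr
Volume infused so far = 153.0785 mL/hr × 0.5 hr = 76.53927 mL
Volume remaining = 257 − 76.53927 = 180.4607 mL
New rate:
Dose = 0.81 mcg/kg/min × 41.36364 kg = 33.50455 mcg/min
33.50455 mcg/min × 60 min/hr = 2010.273 mcg/hr
Rate = 2010.273 mcg/hr ÷ 15.5642 mcg/mL = 129.16 mL/hr
Time remaining = 180.4607 mL ÷ 129.16 mL/hr = 1.397187 hr

1.4 hours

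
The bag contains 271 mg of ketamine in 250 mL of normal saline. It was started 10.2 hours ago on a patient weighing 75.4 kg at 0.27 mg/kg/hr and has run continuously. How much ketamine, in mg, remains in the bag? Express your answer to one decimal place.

Dose = 0.27 mg/kg/hr × 75.4 kg = 20.358 mg/hr
Concentration = 271 mg ÷ 250 mL = 1.084 mg/mL
Rate = 20.358 mg/hr ÷ 1.084 mg/mL = 18.78044 mL/hr
Volume infused = 18.78044 mL/hr × 10.2 hr = 191.5605 mL
Volume remaining = 250 − 191.5605 = 58.43948 mL
Drug remaining = 58.43948 mL × 1.084 mg/mL = 63.3484 mg

63.3 mg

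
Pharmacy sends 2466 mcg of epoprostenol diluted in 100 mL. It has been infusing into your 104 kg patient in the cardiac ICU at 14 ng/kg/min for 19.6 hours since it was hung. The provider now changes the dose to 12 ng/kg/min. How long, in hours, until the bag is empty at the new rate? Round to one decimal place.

10.1 hours

Initial rate:
Dose = 14 ng/kg/min × 104 kg = 1456 ng/min
1456 ng/min × 60 min/hr = 87360 ng/hr
Concentration = 2466 mcg ÷ 100 mL = 24.66 mcg/mL = 24660 ng/mL
Rate = 87360 ng/hr ÷ 24660 ng/mL = 3.542579 mL/hr
Volume infused so far = 3.542579 mL/hr × 19.6 hr = 69.43455 mL
Volume remaining = 100 − 69.43455 = 30.56545 mL
New rate:
Dose = 12 ng/kg/min × 104 kg = 1248 ng/min
1248 ng/min × 60 min/hr = 74880 ng/hr
Rate = 74880 ng/hr ÷ 24660 ng/mL = 3.036496 mL/hr
Time remaining = 30.56545 mL ÷ 3.036496 mL/hr = 10.06603 hr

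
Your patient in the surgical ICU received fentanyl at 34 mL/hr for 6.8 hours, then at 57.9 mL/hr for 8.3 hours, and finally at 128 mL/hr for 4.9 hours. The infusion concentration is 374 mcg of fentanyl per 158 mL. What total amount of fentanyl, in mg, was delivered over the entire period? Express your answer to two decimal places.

3.17 mg

Concentration = 374 mcg ÷ 158 mL = 2.367089 mcg/mL
Stage 1: 34 mL/hr × 6.8 hr = 231.2 mL → 231.2 mL × 2.367089 mcg/mL = 547.2709 mcg
Stage 2: 57.9 mL/hr × 8.3 hr = 480.57 mL → 480.57 mL × 2.367089 mcg/mL = 1137.552 mcg
Stage 3: 128 mL/hr × 4.9 hr = 627.2 mL → 627.2 mL × 2.367089 mcg/mL = 1484.638 mcg
Total = 547.2709 + 1137.552 + 1484.638 = 3169.461 mcg = 3.169461 mg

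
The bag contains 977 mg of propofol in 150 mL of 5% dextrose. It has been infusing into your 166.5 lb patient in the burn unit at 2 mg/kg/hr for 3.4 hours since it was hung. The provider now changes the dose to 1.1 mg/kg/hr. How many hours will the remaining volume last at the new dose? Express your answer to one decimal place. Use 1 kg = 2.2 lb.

Initial rate:
Weight = 166.5 lb ÷ 2.2 lb/kg = 75.68182 kg
Dose = 2 mg/kg/hr × 75.68182 kg = 151.3636 mg/hr
Concentration = 977 mg ÷ 150 mL = 6.513333 mg/mL
Rate = 151.3636 mg/hr ÷ 6.513333 mg/mL = 23.23904 mL/hr
Volume infused so far = 23.23904 mL/hr × 3.4 hr = 79.01275 mL
Volume remaining = 150 − 79.01275 = 70.98725 mL
New rate:
Dose = 1.1 mg/kg/hr × 75.68182 kg = 83.25 mg/hr
Rate = 83.25 mg/hr ÷ 6.513333 mg/mL = 12.78147 mL/hr
Time remaining = 70.98725 mL ÷ 12.78147 mL/hr = 5.553918 hr

5.6 hours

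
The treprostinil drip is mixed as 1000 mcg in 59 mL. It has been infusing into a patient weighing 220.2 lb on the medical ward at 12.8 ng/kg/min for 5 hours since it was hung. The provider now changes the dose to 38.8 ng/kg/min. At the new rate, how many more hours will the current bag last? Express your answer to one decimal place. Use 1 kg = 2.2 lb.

2.6 hours

Initial rate:
Weight = 220.2 lb ÷ 2.2 lb/kg = 100.0909 kg
Dose = 12.8 ng/kg/min × 100.0909 kg = 1281.164 ng/min
1281.164 ng/min × 60 min/hr = 76869.82 ng/hr
Concentration = 1000 mcg ÷ 59 mL = 16.94915 mcg/mL = 16949.15 ng/mL
Rate = 76869.82 ng/hr ÷ 16949.15 ng/mL = 4.535319 mL/hr
Volume infused so far = 4.535319 mL/hr × 5 hr = 22.6766 mL
Volume remaining = 59 − 22.6766 = 36.3234 mL
New rate:
Dose = 38.8 ng/kg/min × 100.0909 kg = 3883.527 ng/min
3883.527 ng/min × 60 min/hr = 233011.6 ng/hr
Rate = 233011.6 ng/hr ÷ 16949.15 ng/mL = 13.74769 mL/hr
Time remaining = 36.3234 mL ÷ 13.74769 mL/hr = 2.642147 hr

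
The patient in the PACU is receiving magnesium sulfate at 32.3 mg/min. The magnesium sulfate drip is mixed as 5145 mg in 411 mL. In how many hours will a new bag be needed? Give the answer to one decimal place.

2.7 hours

32.3 mg/min × 60 min/hr = 1938 mg/hr
Concentration = 5145 mg ÷ 411 mL = 12.51825 mg/mL
Rate = 1938 mg/hr ÷ 12.51825 mg/mL = 154.814 mL/hr
Duration = 411 mL ÷ 154.814 mL/hr = 2.654799 hr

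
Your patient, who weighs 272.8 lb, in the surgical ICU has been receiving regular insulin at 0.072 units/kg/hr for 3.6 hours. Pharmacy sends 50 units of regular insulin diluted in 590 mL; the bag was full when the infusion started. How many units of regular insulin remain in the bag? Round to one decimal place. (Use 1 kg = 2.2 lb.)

Weight = 272.8 lb ÷ 2.2 lb/kg = 124 kg
Dose = 0.072 units/kg/hr × 124 kg = 8.928 units/hr
Concentration = 50 units ÷ 590 mL = 0.08474576 units/mL
Rate = 8.928 units/hr ÷ 0.08474576 units/mL = 105.3504 mL/hr
Volume infused = 105.3504 mL/hr × 3.6 hr = 379.2614 mL
Volume remaining = 590 − 379.2614 = 210.7386 mL
Drug remaining = 210.7386 mL × 0.08474576 units/mL = 17.8592 units

17.9 units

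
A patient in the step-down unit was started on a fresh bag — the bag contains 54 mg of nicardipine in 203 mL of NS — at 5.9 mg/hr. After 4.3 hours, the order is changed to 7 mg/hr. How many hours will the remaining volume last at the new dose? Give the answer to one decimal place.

4.1 hours

Initial rate:
Concentration = 54 mg ÷ 203 mL = 0.2660099 mg/mL
Rate = 5.9 mg/hr ÷ 0.2660099 mg/mL = 22.17963 mL/hr
Volume infused so far = 22.17963 mL/hr × 4.3 hr = 95.37241 mL
Volume remaining = 203 − 95.37241 = 107.6276 mL
New rate:
Rate = 7 mg/hr ÷ 0.2660099 mg/mL = 26.31481 mL/hr
Time remaining = 107.6276 mL ÷ 26.31481 mL/hr = 4.09 hr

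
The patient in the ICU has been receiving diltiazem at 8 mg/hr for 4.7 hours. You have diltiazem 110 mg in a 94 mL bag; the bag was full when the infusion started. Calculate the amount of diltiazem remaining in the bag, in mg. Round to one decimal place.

72.4 mg

Concentration = 110 mg ÷ 94 mL = 1.170213 mg/mL
Rate = 8 mg/hr ÷ 1.170213 mg/mL = 6.836364 mL/hr
Volume infused = 6.836364 mL/hr × 4.7 hr = 32.13091 mL
Volume remaining = 94 − 32.13091 = 61.86909 mL
Drug remaining = 61.86909 mL × 1.170213 mg/mL = 72.4 mg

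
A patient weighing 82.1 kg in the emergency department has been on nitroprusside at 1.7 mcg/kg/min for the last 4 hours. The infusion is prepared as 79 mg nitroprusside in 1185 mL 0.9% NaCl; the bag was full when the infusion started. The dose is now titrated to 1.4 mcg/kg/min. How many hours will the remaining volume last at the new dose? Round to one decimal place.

6.6 hours

Initial rate:
Dose = 1.7 mcg/kg/min × 82.1 kg = 139.57 mcg/min
139.57 mcg/min × 60 min/hr = 8374.2 mcg/hr
Concentration = 79 mg ÷ 1185 mL = 0.06666667 mg/mL = 66.66667 mcg/mL
Rate = 8374.2 mcg/hr ÷ 66.66667 mcg/mL = 125.613 mL/hr
Volume infused so far = 125.613 mL/hr × 4 hr = 502.452 mL
Volume remaining = 1185 − 502.452 = 682.548 mL
New rate:
Dose = 1.4 mcg/kg/min × 82.1 kg = 114.94 mcg/min
114.94 mcg/min × 60 min/hr = 6896.4 mcg/hr
Rate = 6896.4 mcg/hr ÷ 66.66667 mcg/mL = 103.446 mL/hr
Time remaining = 682.548 mL ÷ 103.446 mL/hr = 6.598109 hr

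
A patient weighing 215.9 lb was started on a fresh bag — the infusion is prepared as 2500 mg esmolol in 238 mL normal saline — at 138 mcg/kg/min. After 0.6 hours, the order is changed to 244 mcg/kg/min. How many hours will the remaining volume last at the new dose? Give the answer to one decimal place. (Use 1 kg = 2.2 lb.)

Initial rate:
Weight = 215.9 lb ÷ 2.2 lb/kg = 98.13636 kg
Dose = 138 mcg/kg/min × 98.13636 kg = 13542.82 mcg/min
13542.82 mcg/min × 60 min/hr = 812569.1 mcg/hr
Concentration = 2500 mg ÷ 238 mL = 10.5042 mg/mL = 10504.2 mcg/mL
Rate = 812569.1 mcg/hr ÷ 10504.2 mcg/mL = 77.35658 mL/hr
Volume infused so far = 77.35658 mL/hr × 0.6 hr = 46.41395 mL
Volume remaining = 238 − 46.41395 = 191.5861 mL
New rate:
Dose = 244 mcg/kg/min × 98.13636 kg = 23945.27 mcg/min
23945.27 mcg/min × 60 min/hr = 1436716 mcg/hr
Rate = 1436716 mcg/hr ÷ 10504.2 mcg/mL = 136.7754 mL/hr
Time remaining = 191.5861 mL ÷ 136.7754 mL/hr = 1.400735 hr

1.4 hours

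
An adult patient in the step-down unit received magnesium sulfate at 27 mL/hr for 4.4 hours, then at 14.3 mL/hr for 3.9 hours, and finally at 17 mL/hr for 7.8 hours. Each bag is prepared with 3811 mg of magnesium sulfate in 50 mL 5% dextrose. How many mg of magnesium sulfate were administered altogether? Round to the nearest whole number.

23412 mg

Concentration = 3811 mg ÷ 50 mL = 76.22 mg/mL
Stage 1: 27 mL/hr × 4.4 hr = 118.8 mL → 118.8 mL × 76.22 mg/mL = 9054.936 mg
Stage 2: 14.3 mL/hr × 3.9 hr = 55.77 mL → 55.77 mL × 76.22 mg/mL = 4250.789 mg
Stage 3: 17 mL/hr × 7.8 hr = 132.6 mL → 132.6 mL × 76.22 mg/mL = 10106.77 mg
Total = 9054.936 + 4250.789 + 10106.77 = 23412.5 mg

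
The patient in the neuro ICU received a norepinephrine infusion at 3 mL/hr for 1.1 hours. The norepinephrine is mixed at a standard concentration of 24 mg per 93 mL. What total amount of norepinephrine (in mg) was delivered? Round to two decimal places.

Concentration = 24 mg ÷ 93 mL = 0.2580645 mg/mL = 258.0645 mcg/mL
Drug rate = 3 mL/hr × 258.0645 mcg/mL = 774.1935 mcg/hr
Total = 774.1935 mcg/hr × 1.1 hr = 851.6129 mcg = 0.8516129 mg

0.85 mg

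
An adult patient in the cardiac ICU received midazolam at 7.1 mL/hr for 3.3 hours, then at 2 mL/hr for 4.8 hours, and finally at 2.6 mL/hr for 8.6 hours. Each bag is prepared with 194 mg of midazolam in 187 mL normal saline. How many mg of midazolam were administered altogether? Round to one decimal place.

Concentration = 194 mg ÷ 187 mL = 1.037433 mg/mL
Stage 1: 7.1 mL/hr × 3.3 hr = 23.43 mL → 23.43 mL × 1.037433 mg/mL = 24.30706 mg
Stage 2: 2 mL/hr × 4.8 hr = 9.6 mL → 9.6 mL × 1.037433 mg/mL = 9.959358 mg
Stage 3: 2.6 mL/hr × 8.6 hr = 22.36 mL → 22.36 mL × 1.037433 mg/mL = 23.19701 mg
Total = 24.30706 + 9.959358 + 23.19701 = 57.46342 mg

57.5 mg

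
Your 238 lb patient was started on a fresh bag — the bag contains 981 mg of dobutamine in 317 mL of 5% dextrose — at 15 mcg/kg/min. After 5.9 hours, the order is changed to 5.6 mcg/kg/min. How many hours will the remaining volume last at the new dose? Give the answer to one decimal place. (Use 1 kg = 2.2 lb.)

11.2 hours

Initial rate:
Weight = 238 lb ÷ 2.2 lb/kg = 108.1818 kg
Dose = 15 mcg/kg/min × 108.1818 kg = 1622.727 mcg/min
1622.727 mcg/min × 60 min/hr = 97363.64 mcg/hr
Concentration = 981 mg ÷ 317 mL = 3.094637 mg/mL = 3094.637 mcg/mL
Rate = 97363.64 mcg/hr ÷ 3094.637 mcg/mL = 31.46205 mL/hr
Volume infused so far = 31.46205 mL/hr × 5.9 hr = 185.6261 mL
Volume remaining = 317 − 185.6261 = 131.3739 mL
New rate:
Dose = 5.6 mcg/kg/min × 108.1818 kg = 605.8182 mcg/min
605.8182 mcg/min × 60 min/hr = 36349.09 mcg/hr
Rate = 36349.09 mcg/hr ÷ 3094.637 mcg/mL = 11.74583 mL/hr
Time remaining = 131.3739 mL ÷ 11.74583 mL/hr = 11.18472 hr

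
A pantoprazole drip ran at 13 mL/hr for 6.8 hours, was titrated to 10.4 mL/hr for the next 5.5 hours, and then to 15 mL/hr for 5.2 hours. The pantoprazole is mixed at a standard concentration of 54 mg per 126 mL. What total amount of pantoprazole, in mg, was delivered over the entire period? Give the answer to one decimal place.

Concentration = 54 mg ÷ 126 mL = 0.4285714 mg/mL
Stage 1: 13 mL/hr × 6.8 hr = 88.4 mL → 88.4 mL × 0.4285714 mg/mL = 37.88571 mg
Stage 2: 10.4 mL/hr × 5.5 hr = 57.2 mL → 57.2 mL × 0.4285714 mg/mL = 24.51429 mg
Stage 3: 15 mL/hr × 5.2 hr = 78 mL → 78 mL × 0.4285714 mg/mL = 33.42857 mg
Total = 37.88571 + 24.51429 + 33.42857 = 95.82857 mg

95.8 mg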